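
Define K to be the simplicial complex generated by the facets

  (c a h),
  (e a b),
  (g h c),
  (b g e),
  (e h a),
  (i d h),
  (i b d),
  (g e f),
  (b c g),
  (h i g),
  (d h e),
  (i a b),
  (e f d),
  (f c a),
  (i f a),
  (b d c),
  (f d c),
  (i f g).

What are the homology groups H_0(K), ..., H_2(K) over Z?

H_0 = Z,  H_1 = Z^2,  H_2 = Z.

Take the total order a < b < c < d < e < f < g < h < i on the vertex set. Then K (dimension 2) consists of the simplices:

  0-simplices (9): a, b, c, d, e, f, g, h, i
  1-simplices (27): ab, ac, ae, af, ah, ai, bc, bd, be, bg, bi, cd, cf, cg, ch, de, df, dh, di, ef, eg, eh, fg, fi, gh, gi, hi
  2-simplices (18): abe, abi, acf, ach, aeh, afi, bcd, bcg, bdi, beg, cdf, cgh, def, deh, dhi, efg, fgi, ghi

so the chain groups are C_0 ≅ Z^9, C_1 ≅ Z^27, C_2 ≅ Z^18.

The boundary map ∂_1: C_1 → C_0 maps an edge to its endpoints' difference, ∂[p,q] = q − p.
The resulting 9×27 matrix has rank 8, and its Smith normal form has invariant factors (1,1,1,1,1,1,1,1).

∂_2: C_2 → C_1 acts by ∂[p,q,r] = [q,r] − [p,r] + [p,q]. For instance
  ∂def = ef − df + de,
  ∂afi = fi − ai + af.
The resulting 27×18 matrix has rank 17, and its Smith normal form has invariant factors (1,1,1,1,1,1,1,1,1,1,1,1,1,1,1,1,1).

Now H_k = ker ∂_k / im ∂_{k+1}, so:

  H_0: rank C_0 − rank ∂_1 = 9 − 8 = 1, and the invariant factors of ∂_1 are all 1, so H_0 = Z.
  H_1: rank ker ∂_1 − rank ∂_2 = (27 − 8) − 17 = 2, and the invariant factors of ∂_2 are all 1, so H_1 = Z^2.
  H_2: rank ker ∂_2 − rank ∂_3 = (18 − 17) − 0 = 1, and there is no ∂_3, so H_2 = Z.

As a check, the Euler characteristic is 9 − 27 + 18 = 0, which agrees with 1 − 2 + 1 = 0.
(K is a triangulation of the torus T^2.)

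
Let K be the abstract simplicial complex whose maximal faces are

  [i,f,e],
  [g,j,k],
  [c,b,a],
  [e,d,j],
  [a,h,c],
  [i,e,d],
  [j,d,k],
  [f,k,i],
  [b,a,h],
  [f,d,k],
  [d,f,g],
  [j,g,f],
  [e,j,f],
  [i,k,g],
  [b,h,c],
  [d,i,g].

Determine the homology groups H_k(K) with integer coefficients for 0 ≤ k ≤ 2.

Fix the vertex order a < b < c < d < e < f < g < h < i < j < k and write every simplex with vertices in increasing order. Then dim K = 2 and the simplices of K are:

  0-simplices (11): a, b, c, d, e, f, g, h, i, j, k
  1-simplices (24): ab, ac, ah, bc, bh, ch, de, df, dg, di, dj, dk, ef, ei, ej, fg, fi, fj, fk, gi, gj, gk, ik, jk
  2-simplices (16): abc, abh, ach, bch, dei, dej, dfg, dfk, dgi, djk, efi, efj, fgj, fik, gik, gjk

giving chain groups C_0 ≅ Z^11, C_1 ≅ Z^24, C_2 ≅ Z^16.

The boundary map ∂_1: C_1 → C_0 maps an edge to its endpoints' difference, ∂[p,q] = q − p. For instance
  ∂bh = h − b.
As a 11×24 matrix over Z this has rank 9, with invariant factors (1,1,1,1,1,1,1,1,1).

The boundary map ∂_2: C_2 → C_1 maps a triangle to the signed sum of its edges. For instance
  ∂ach = ch − ah + ac,
  ∂efj = fj − ej + ef.
This gives a 24×16 integer matrix of rank 15; reducing to Smith normal form yields diagonal entries (1,1,1,1,1,1,1,1,1,1,1,1,1,1,2).

Now H_k = ker ∂_k / im ∂_{k+1}, so:

  H_0: rank C_0 − rank ∂_1 = 11 − 9 = 2, and the invariant factors of ∂_1 are all 1, so H_0 = Z^2.
  H_1: rank ker ∂_1 − rank ∂_2 = (24 − 9) − 15 = 0, and ∂_2 has invariant factor 2 > 1, so H_1 = Z_2.
  H_2: rank ker ∂_2 − rank ∂_3 = (16 − 15) − 0 = 1, and there is no ∂_3, so H_2 = Z.

As a check, the Euler characteristic is 11 − 24 + 16 = 3, which agrees with 2 − 0 + 1 = 3.

H_0 ≅ Z^2,  H_1 ≅ Z_2,  H_2 ≅ Z.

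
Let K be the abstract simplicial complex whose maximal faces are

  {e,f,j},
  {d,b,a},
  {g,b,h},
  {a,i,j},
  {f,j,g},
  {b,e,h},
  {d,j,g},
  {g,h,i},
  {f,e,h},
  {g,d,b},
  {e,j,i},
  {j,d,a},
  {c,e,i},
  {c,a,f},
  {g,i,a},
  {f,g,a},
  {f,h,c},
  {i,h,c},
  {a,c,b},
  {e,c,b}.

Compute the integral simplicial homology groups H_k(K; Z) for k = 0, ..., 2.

H_0 ≅ Z,  H_1 ≅ Z ⊕ Z/2Z,  H_2 = 0.

We work with the vertex ordering a < b < c < d < e < f < g < h < i < j. The simplices of K, each written with vertices in increasing order, are:

  0-simplices (10): a, b, c, d, e, f, g, h, i, j
  1-simplices (30): ab, ac, ad, af, ag, ai, aj, bc, bd, be, bg, bh, ce, cf, ch, ci, dg, dj, ef, eh, ei, ej, fg, fh, fj, gh, gi, gj, hi, ij
  2-simplices (20): abc, abd, acf, adj, afg, agi, aij, bce, bdg, beh, bgh, cei, cfh, chi, dgj, efh, efj, eij, fgj, ghi

giving chain groups C_0 ≅ Z^10, C_1 ≅ Z^30, C_2 ≅ Z^20.

The boundary map ∂_1: C_1 → C_0 is given by ∂[p,q] = [q] − [p].
The resulting 10×30 matrix has rank 9, and its Smith normal form has invariant factors (1,1,1,1,1,1,1,1,1).

Boundary ∂_2: C_2 → C_1 sends each 2-simplex [p,q,r] to [q,r] − [p,r] + [p,q]. For instance
  ∂abc = bc − ac + ab,
  ∂fgj = gj − fj + fg.
This gives a 30×20 integer matrix of rank 20; reducing to Smith normal form yields diagonal entries (1,1,1,1,1,1,1,1,1,1,1,1,1,1,1,1,1,1,1,2).

Now H_k = ker ∂_k / im ∂_{k+1}, so:

  H_0: rank C_0 − rank ∂_1 = 10 − 9 = 1, and the invariant factors of ∂_1 are all 1, so H_0 ≅ Z.
  H_1: rank ker ∂_1 − rank ∂_2 = (30 − 9) − 20 = 1, and ∂_2 has invariant factor 2 > 1, so H_1 ≅ Z ⊕ Z/2Z.
  H_2: rank ker ∂_2 − rank ∂_3 = (20 − 20) − 0 = 0, and there is no ∂_3, so H_2 ≅ 0.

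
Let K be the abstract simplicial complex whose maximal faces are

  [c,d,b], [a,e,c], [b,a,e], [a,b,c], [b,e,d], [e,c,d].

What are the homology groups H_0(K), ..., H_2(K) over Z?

H_0 ≅ Z,  H_1 = 0,  H_2 ≅ Z.

Take the total order a < b < c < d < e on the vertex set. Then K (dimension 2) consists of the simplices:

  0-simplices (5): a, b, c, d, e
  1-simplices (9): ab, ac, ae, bc, bd, be, cd, ce, de
  2-simplices (6): abc, abe, ace, bcd, bde, cde

so the chain groups are C_0 ≅ Z^5, C_1 ≅ Z^9, C_2 ≅ Z^6.

∂_1: C_1 → C_0 maps an edge to its endpoints' difference, ∂[p,q] = q − p. For instance
  ∂ae = e − a.
The 5×9 boundary matrix has rank 4 and Smith normal form diag(1,1,1,1).

∂_2: C_2 → C_1 sends each 2-simplex [p,q,r] to [q,r] − [p,r] + [p,q]. For instance
  ∂bcd = cd − bd + bc,
  ∂ace = ce − ae + ac.
As a 9×6 matrix over Z this has rank 5, with invariant factors (1,1,1,1,1).

Now H_k = ker ∂_k / im ∂_{k+1}, so:

  H_0: rank C_0 − rank ∂_1 = 5 − 4 = 1, and the invariant factors of ∂_1 are all 1, so H_0 = Z.
  H_1: rank ker ∂_1 − rank ∂_2 = (9 − 4) − 5 = 0, and the invariant factors of ∂_2 are all 1, so H_1 = 0.
  H_2: rank ker ∂_2 − rank ∂_3 = (6 − 5) − 0 = 1, and there is no ∂_3, so H_2 = Z.

As a check, the Euler characteristic is 5 − 9 + 6 = 2, which agrees with 1 − 0 + 1 = 2.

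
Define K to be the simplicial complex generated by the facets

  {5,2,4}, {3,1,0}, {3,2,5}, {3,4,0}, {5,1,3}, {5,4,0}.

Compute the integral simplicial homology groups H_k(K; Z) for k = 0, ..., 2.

H_0 = Z,  H_1 = Z,  H_2 = 0.

Take the total order 0 < 1 < 2 < 3 < 4 < 5 on the vertex set. Then K (dimension 2) consists of the simplices:

  0-simplices (6): [0], [1], [2], [3], [4], [5]
  1-simplices (12): [0,1], [0,3], [0,4], [0,5], [1,3], [1,5], [2,3], [2,4], [2,5], [3,4], [3,5], [4,5]
  2-simplices (6): [0,1,3], [0,3,4], [0,4,5], [1,3,5], [2,3,5], [2,4,5]

so the chain groups are C_0 ≅ Z^6, C_1 ≅ Z^12, C_2 ≅ Z^6.

∂_1: C_1 → C_0 maps an edge to its endpoints' difference, ∂[p,q] = q − p.
The 6×12 boundary matrix has rank 5 and Smith normal form diag(1,1,1,1,1).

∂_2: C_2 → C_1 acts by ∂[p,q,r] = [q,r] − [p,r] + [p,q]. For instance
  ∂[0,1,3] = [1,3] − [0,3] + [0,1],
  ∂[0,3,4] = [3,4] − [0,4] + [0,3].
The resulting 12×6 matrix has rank 6, and its Smith normal form has invariant factors (1,1,1,1,1,1).

Now H_k = ker ∂_k / im ∂_{k+1}, so:

  H_0: rank C_0 − rank ∂_1 = 6 − 5 = 1, and the invariant factors of ∂_1 are all 1, so H_0 ≅ Z.
  H_1: rank ker ∂_1 − rank ∂_2 = (12 − 5) − 6 = 1, and the invariant factors of ∂_2 are all 1, so H_1 ≅ Z.
  H_2: rank ker ∂_2 − rank ∂_3 = (6 − 6) − 0 = 0, and there is no ∂_3, so H_2 ≅ 0.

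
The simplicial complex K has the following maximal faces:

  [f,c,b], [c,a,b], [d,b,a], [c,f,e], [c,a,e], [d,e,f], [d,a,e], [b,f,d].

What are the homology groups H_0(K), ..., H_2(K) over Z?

H_0 ≅ Z,  H_1 = 0,  H_2 ≅ Z.

Take the total order a < b < c < d < e < f on the vertex set. Then K (dimension 2) consists of the simplices:

  0-simplices (6): a, b, c, d, e, f
  1-simplices (12): ab, ac, ad, ae, bc, bd, bf, ce, cf, de, df, ef
  2-simplices (8): abc, abd, ace, ade, bcf, bdf, cef, def

giving chain groups C_0 ≅ Z^6, C_1 ≅ Z^12, C_2 ≅ Z^8.

Boundary ∂_1: C_1 → C_0 maps an edge to its endpoints' difference, ∂[p,q] = q − p. For instance
  ∂ef = f − e.
As a 6×12 matrix over Z this has rank 5, with invariant factors (1,1,1,1,1).

Boundary ∂_2: C_2 → C_1 sends each 2-simplex [p,q,r] to [q,r] − [p,r] + [p,q]. For instance
  ∂cef = ef − cf + ce,
  ∂ace = ce − ae + ac.
The 12×8 boundary matrix has rank 7 and Smith normal form diag(1,1,1,1,1,1,1).

Now H_k = ker ∂_k / im ∂_{k+1}, so:

  H_0: rank C_0 − rank ∂_1 = 6 − 5 = 1, and the invariant factors of ∂_1 are all 1, so H_0 ≅ Z.
  H_1: rank ker ∂_1 − rank ∂_2 = (12 − 5) − 7 = 0, and the invariant factors of ∂_2 are all 1, so H_1 ≅ 0.
  H_2: rank ker ∂_2 − rank ∂_3 = (8 − 7) − 0 = 1, and there is no ∂_3, so H_2 ≅ Z.

As a check, the Euler characteristic is 6 − 12 + 8 = 2, which agrees with 1 − 0 + 1 = 2.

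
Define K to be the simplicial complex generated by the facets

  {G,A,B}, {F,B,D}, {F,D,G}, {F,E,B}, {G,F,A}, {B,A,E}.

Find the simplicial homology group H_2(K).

Order the vertices as A < B < D < E < F < G. Listing each simplex with vertices in this order, K has dimension 2 with simplices:

  0-simplices (6): A, B, D, E, F, G
  1-simplices (12): AB, AE, AF, AG, BD, BE, BF, BG, DF, DG, EF, FG
  2-simplices (6): ABE, ABG, AFG, BDF, BEF, DFG

so the chain groups are C_0 ≅ Z^6, C_1 ≅ Z^12, C_2 ≅ Z^6.

∂_1: C_1 → C_0 is given by ∂[p,q] = [q] − [p].
This gives a 6×12 integer matrix of rank 5; reducing to Smith normal form yields diagonal entries (1,1,1,1,1).

∂_2: C_2 → C_1 acts by ∂[p,q,r] = [q,r] − [p,r] + [p,q]. For instance
  ∂ABE = BE − AE + AB,
  ∂ABG = BG − AG + AB.
As a 12×6 matrix over Z this has rank 6, with invariant factors (1,1,1,1,1,1).

Reading off H_k = ker ∂_k / im ∂_{k+1}:

  H_2: rank ker ∂_2 − rank ∂_3 = (6 − 6) − 0 = 0, and there is no ∂_3, so H_2 ≅ 0.

(K is a triangulation of the cylinder S^1 x I.)

H_2 ≅ 0.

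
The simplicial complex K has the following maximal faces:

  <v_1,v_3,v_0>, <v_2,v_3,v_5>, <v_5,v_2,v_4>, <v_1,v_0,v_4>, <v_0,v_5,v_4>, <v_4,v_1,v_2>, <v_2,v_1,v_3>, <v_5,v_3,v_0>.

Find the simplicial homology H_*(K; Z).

K has 6 vertices, 12 edges, 8 triangles.
rank ∂_0 = 0, rank ∂_1 = 5 ⇒ b_0 = 6 − 0 − 5 = 1; all invariant factors of ∂_1 are 1 so no torsion. So H_0 ≅ Z.
rank ∂_1 = 5, rank ∂_2 = 7 ⇒ b_1 = 12 − 5 − 7 = 0; all invariant factors of ∂_2 are 1 so no torsion. So H_1 ≅ 0.
rank ∂_2 = 7, rank ∂_3 = 0 ⇒ b_2 = 8 − 7 − 0 = 1. So H_2 ≅ Z.

H_0 = Z,  H_1 = 0,  H_2 = Z.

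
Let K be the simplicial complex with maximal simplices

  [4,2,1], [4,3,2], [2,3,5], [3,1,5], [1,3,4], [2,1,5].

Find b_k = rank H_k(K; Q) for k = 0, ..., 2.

b_0 = 1, b_1 = 0, b_2 = 1.

Take the total order 1 < 2 < 3 < 4 < 5 on the vertex set. Then K (dimension 2) consists of the simplices:

  0-simplices (5): [1], [2], [3], [4], [5]
  1-simplices (9): [1,2], [1,3], [1,4], [1,5], [2,3], [2,4], [2,5], [3,4], [3,5]
  2-simplices (6): [1,2,4], [1,2,5], [1,3,4], [1,3,5], [2,3,4], [2,3,5]

so the chain groups are C_0 ≅ Z^5, C_1 ≅ Z^9, C_2 ≅ Z^6.

Boundary ∂_1: C_1 → C_0 sends each edge [p,q] (with p < q) to q − p. For instance
  ∂[2,5] = [5] − [2].
This gives a 5×9 integer matrix of rank 4; reducing to Smith normal form yields diagonal entries (1,1,1,1).

∂_2: C_2 → C_1 sends each 2-simplex [p,q,r] to [q,r] − [p,r] + [p,q]. For instance
  ∂[1,3,4] = [3,4] − [1,4] + [1,3],
  ∂[2,3,5] = [3,5] − [2,5] + [2,3].
The 9×6 boundary matrix has rank 5 and Smith normal form diag(1,1,1,1,1).

Computing H_k = (kernel of ∂_k) / (image of ∂_{k+1}):

  H_0: rank C_0 − rank ∂_1 = 5 − 4 = 1, and the invariant factors of ∂_1 are all 1, so H_0 = Z.
  H_1: rank ker ∂_1 − rank ∂_2 = (9 − 4) − 5 = 0, and the invariant factors of ∂_2 are all 1, so H_1 = 0.
  H_2: rank ker ∂_2 − rank ∂_3 = (6 − 5) − 0 = 1, and there is no ∂_3, so H_2 = Z.

As a check, the Euler characteristic is 5 − 9 + 6 = 2, which agrees with 1 − 0 + 1 = 2.
(K is a triangulation of the 2-sphere S^2.)

Hence the Betti numbers are b_0 = 1, b_1 = 0, b_2 = 1.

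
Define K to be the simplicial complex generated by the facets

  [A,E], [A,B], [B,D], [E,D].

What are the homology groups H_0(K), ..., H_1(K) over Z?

We work with the vertex ordering A < B < D < E. The simplices of K, each written with vertices in increasing order, are:

  0-simplices (4): A, B, D, E
  1-simplices (4): AB, AE, BD, DE

Hence C_0 ≅ Z^4, C_1 ≅ Z^4.

Boundary ∂_1: C_1 → C_0 maps an edge to its endpoints' difference, ∂[p,q] = q − p.
As a 4×4 matrix over Z this has rank 3, with invariant factors (1,1,1).

From H_k ≅ ker(∂_k) / im(∂_{k+1}) we obtain:

  H_0: rank C_0 − rank ∂_1 = 4 − 3 = 1, and the invariant factors of ∂_1 are all 1, so H_0 = Z.
  H_1: rank ker ∂_1 − rank ∂_2 = (4 − 3) − 0 = 1, and there is no ∂_2, so H_1 = Z.

As a check, the Euler characteristic is 4 − 4 = 0, which agrees with 1 − 1 = 0.

H_0 = Z,  H_1 = Z.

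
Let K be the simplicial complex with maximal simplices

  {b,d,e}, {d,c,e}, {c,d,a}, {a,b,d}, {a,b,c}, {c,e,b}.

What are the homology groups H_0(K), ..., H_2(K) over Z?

Fix the vertex order a < b < c < d < e and write every simplex with vertices in increasing order. Then dim K = 2 and the simplices of K are:

  0-simplices (5): a, b, c, d, e
  1-simplices (9): ab, ac, ad, bc, bd, be, cd, ce, de
  2-simplices (6): abc, abd, acd, bce, bde, cde

giving chain groups C_0 ≅ Z^5, C_1 ≅ Z^9, C_2 ≅ Z^6.

∂_1: C_1 → C_0 maps an edge to its endpoints' difference, ∂[p,q] = q − p.
As a 5×9 matrix over Z this has rank 4, with invariant factors (1,1,1,1).

Boundary ∂_2: C_2 → C_1 sends each 2-simplex [p,q,r] to [q,r] − [p,r] + [p,q]. For instance
  ∂bce = ce − be + bc,
  ∂abd = bd − ad + ab.
As a 9×6 matrix over Z this has rank 5, with invariant factors (1,1,1,1,1).

Now H_k = ker ∂_k / im ∂_{k+1}, so:

  H_0: rank C_0 − rank ∂_1 = 5 − 4 = 1, and the invariant factors of ∂_1 are all 1, so H_0 ≅ Z.
  H_1: rank ker ∂_1 − rank ∂_2 = (9 − 4) − 5 = 0, and the invariant factors of ∂_2 are all 1, so H_1 ≅ 0.
  H_2: rank ker ∂_2 − rank ∂_3 = (6 − 5) − 0 = 1, and there is no ∂_3, so H_2 ≅ Z.

As a check, the Euler characteristic is 5 − 9 + 6 = 2, which agrees with 1 − 0 + 1 = 2.
(K is a triangulation of the 2-sphere S^2.)

H_0 = Z,  H_1 = 0,  H_2 = Z.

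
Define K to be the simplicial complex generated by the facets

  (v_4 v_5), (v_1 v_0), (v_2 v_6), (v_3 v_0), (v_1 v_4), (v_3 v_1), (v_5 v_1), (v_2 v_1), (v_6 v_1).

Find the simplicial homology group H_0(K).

K has 7 vertices, 9 edges.
rank ∂_0 = 0, rank ∂_1 = 6 ⇒ b_0 = 7 − 0 − 6 = 1; all invariant factors of ∂_1 are 1 so no torsion. So H_0 ≅ Z.

H_0 = Z.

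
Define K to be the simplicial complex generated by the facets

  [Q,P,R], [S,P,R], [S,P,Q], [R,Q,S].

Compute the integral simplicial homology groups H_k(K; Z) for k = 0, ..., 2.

Order the vertices as P < Q < R < S. Listing each simplex with vertices in this order, K has dimension 2 with simplices:

  0-simplices (4): P, Q, R, S
  1-simplices (6): PQ, PR, PS, QR, QS, RS
  2-simplices (4): PQR, PQS, PRS, QRS

giving chain groups C_0 ≅ Z^4, C_1 ≅ Z^6, C_2 ≅ Z^4.

Boundary ∂_1: C_1 → C_0 sends each edge [p,q] (with p < q) to q − p. For instance
  ∂PQ = Q − P.
The 4×6 boundary matrix has rank 3 and Smith normal form diag(1,1,1).

Boundary ∂_2: C_2 → C_1 sends each 2-simplex [p,q,r] to [q,r] − [p,r] + [p,q]. For instance
  ∂PQS = QS − PS + PQ,
  ∂PQR = QR − PR + PQ.
This gives a 6×4 integer matrix of rank 3; reducing to Smith normal form yields diagonal entries (1,1,1).

Computing H_k = (kernel of ∂_k) / (image of ∂_{k+1}):

  H_0: rank C_0 − rank ∂_1 = 4 − 3 = 1, and the invariant factors of ∂_1 are all 1, so H_0 ≅ Z.
  H_1: rank ker ∂_1 − rank ∂_2 = (6 − 3) − 3 = 0, and the invariant factors of ∂_2 are all 1, so H_1 ≅ 0.
  H_2: rank ker ∂_2 − rank ∂_3 = (4 − 3) − 0 = 1, and there is no ∂_3, so H_2 ≅ Z.

(K is a triangulation of the 2-sphere S^2.)

H_0 ≅ Z,  H_1 = 0,  H_2 ≅ Z.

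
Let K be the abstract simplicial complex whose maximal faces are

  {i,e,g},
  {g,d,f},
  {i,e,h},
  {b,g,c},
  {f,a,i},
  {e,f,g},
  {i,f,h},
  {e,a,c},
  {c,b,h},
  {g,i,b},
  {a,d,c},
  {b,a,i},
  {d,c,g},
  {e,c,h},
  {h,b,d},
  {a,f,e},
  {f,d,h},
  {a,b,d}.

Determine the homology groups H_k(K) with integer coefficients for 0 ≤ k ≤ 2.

H_0 ≅ Z,  H_1 ≅ Z ⊕ Z/2Z,  H_2 = 0.

Fix the vertex order a < b < c < d < e < f < g < h < i and write every simplex with vertices in increasing order. Then dim K = 2 and the simplices of K are:

  0-simplices (9): a, b, c, d, e, f, g, h, i
  1-simplices (27): ab, ac, ad, ae, af, ai, bc, bd, bg, bh, bi, cd, ce, cg, ch, df, dg, dh, ef, eg, eh, ei, fg, fh, fi, gi, hi
  2-simplices (18): abd, abi, acd, ace, aef, afi, bcg, bch, bdh, bgi, cdg, ceh, dfg, dfh, efg, egi, ehi, fhi

so the chain groups are C_0 ≅ Z^9, C_1 ≅ Z^27, C_2 ≅ Z^18.

The boundary map ∂_1: C_1 → C_0 sends each edge [p,q] (with p < q) to q − p. For instance
  ∂ae = e − a.
The resulting 9×27 matrix has rank 8, and its Smith normal form has invariant factors (1,1,1,1,1,1,1,1).

∂_2: C_2 → C_1 sends each 2-simplex [p,q,r] to [q,r] − [p,r] + [p,q]. For instance
  ∂ceh = eh − ch + ce,
  ∂acd = cd − ad + ac.
The resulting 27×18 matrix has rank 18, and its Smith normal form has invariant factors (1,1,1,1,1,1,1,1,1,1,1,1,1,1,1,1,1,2).

From H_k ≅ ker(∂_k) / im(∂_{k+1}) we obtain:

  H_0: rank C_0 − rank ∂_1 = 9 − 8 = 1, and the invariant factors of ∂_1 are all 1, so H_0 ≅ Z.
  H_1: rank ker ∂_1 − rank ∂_2 = (27 − 8) − 18 = 1, and ∂_2 has invariant factor 2 > 1, so H_1 ≅ Z ⊕ Z/2Z.
  H_2: rank ker ∂_2 − rank ∂_3 = (18 − 18) − 0 = 0, and there is no ∂_3, so H_2 ≅ 0.

(K is a triangulation of the Klein bottle.)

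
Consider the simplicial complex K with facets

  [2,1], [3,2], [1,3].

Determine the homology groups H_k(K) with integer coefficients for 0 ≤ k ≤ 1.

Fix the vertex order 1 < 2 < 3 and write every simplex with vertices in increasing order. Then dim K = 1 and the simplices of K are:

  0-simplices (3): [1], [2], [3]
  1-simplices (3): [1,2], [1,3], [2,3]

Hence C_0 ≅ Z^3, C_1 ≅ Z^3.

The boundary map ∂_1: C_1 → C_0 is given by ∂[p,q] = [q] − [p].
This gives a 3×3 integer matrix of rank 2; reducing to Smith normal form yields diagonal entries (1,1).

Computing H_k = (kernel of ∂_k) / (image of ∂_{k+1}):

  H_0: rank C_0 − rank ∂_1 = 3 − 2 = 1, and the invariant factors of ∂_1 are all 1, so H_0 ≅ Z.
  H_1: rank ker ∂_1 − rank ∂_2 = (3 − 2) − 0 = 1, and there is no ∂_2, so H_1 ≅ Z.

As a check, the Euler characteristic is 3 − 3 = 0, which agrees with 1 − 1 = 0.
(K is a triangulation of the circle S^1.)

H_0 ≅ Z,  H_1 ≅ Z.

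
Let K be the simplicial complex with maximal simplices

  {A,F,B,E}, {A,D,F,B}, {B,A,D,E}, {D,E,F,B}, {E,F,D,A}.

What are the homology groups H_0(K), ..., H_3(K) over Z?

Fix the vertex order A < B < D < E < F and write every simplex with vertices in increasing order. Then dim K = 3 and the simplices of K are:

  0-simplices (5): A, B, D, E, F
  1-simplices (10): AB, AD, AE, AF, BD, BE, BF, DE, DF, EF
  2-simplices (10): ABD, ABE, ABF, ADE, ADF, AEF, BDE, BDF, BEF, DEF
  3-simplices (5): ABDE, ABDF, ABEF, ADEF, BDEF

Hence C_0 ≅ Z^5, C_1 ≅ Z^10, C_2 ≅ Z^10, C_3 ≅ Z^5.

The boundary map ∂_1: C_1 → C_0 is given by ∂[p,q] = [q] − [p].
This gives a 5×10 integer matrix of rank 4; reducing to Smith normal form yields diagonal entries (1,1,1,1).

The boundary map ∂_2: C_2 → C_1 acts by ∂[p,q,r] = [q,r] − [p,r] + [p,q]. For instance
  ∂ABE = BE − AE + AB,
  ∂AEF = EF − AF + AE.
This gives a 10×10 integer matrix of rank 6; reducing to Smith normal form yields diagonal entries (1,1,1,1,1,1).

∂_3: C_3 → C_2 sends each 3-simplex σ to the alternating sum Σ_i (−1)^i (σ with its i-th vertex removed). For instance
  ∂ABDF = BDF − ADF + ABF − ABD,
  ∂ABEF = BEF − AEF + ABF − ABE.
As a 10×5 matrix over Z this has rank 4, with invariant factors (1,1,1,1).

Now H_k = ker ∂_k / im ∂_{k+1}, so:

  H_0: rank C_0 − rank ∂_1 = 5 − 4 = 1, and the invariant factors of ∂_1 are all 1, so H_0 ≅ Z.
  H_1: rank ker ∂_1 − rank ∂_2 = (10 − 4) − 6 = 0, and the invariant factors of ∂_2 are all 1, so H_1 ≅ 0.
  H_2: rank ker ∂_2 − rank ∂_3 = (10 − 6) − 4 = 0, and the invariant factors of ∂_3 are all 1, so H_2 ≅ 0.
  H_3: rank ker ∂_3 − rank ∂_4 = (5 − 4) − 0 = 1, and there is no ∂_4, so H_3 ≅ Z.

As a check, the Euler characteristic is 5 − 10 + 10 − 5 = 0, which agrees with 1 − 0 + 0 − 1 = 0.
(K is a triangulation of the 3-sphere S^3.)

H_0 ≅ Z,  H_1 = 0,  H_2 = 0,  H_3 ≅ Z.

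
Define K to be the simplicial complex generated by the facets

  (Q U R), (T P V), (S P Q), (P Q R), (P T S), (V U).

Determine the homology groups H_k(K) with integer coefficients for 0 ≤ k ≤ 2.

H_0 ≅ Z,  H_1 ≅ Z,  H_2 = 0.

Fix the vertex order P < Q < R < S < T < U < V and write every simplex with vertices in increasing order. Then dim K = 2 and the simplices of K are:

  0-simplices (7): P, Q, R, S, T, U, V
  1-simplices (12): PQ, PR, PS, PT, PV, QR, QS, QU, RU, ST, TV, UV
  2-simplices (5): PQR, PQS, PST, PTV, QRU

Hence C_0 ≅ Z^7, C_1 ≅ Z^12, C_2 ≅ Z^5.

Boundary ∂_1: C_1 → C_0 is given by ∂[p,q] = [q] − [p]. For instance
  ∂QU = U − Q.
The resulting 7×12 matrix has rank 6, and its Smith normal form has invariant factors (1,1,1,1,1,1).

∂_2: C_2 → C_1 maps a triangle to the signed sum of its edges. For instance
  ∂PQS = QS − PS + PQ,
  ∂QRU = RU − QU + QR.
The 12×5 boundary matrix has rank 5 and Smith normal form diag(1,1,1,1,1).

Reading off H_k = ker ∂_k / im ∂_{k+1}:

  H_0: rank C_0 − rank ∂_1 = 7 − 6 = 1, and the invariant factors of ∂_1 are all 1, so H_0 = Z.
  H_1: rank ker ∂_1 − rank ∂_2 = (12 − 6) − 5 = 1, and the invariant factors of ∂_2 are all 1, so H_1 = Z.
  H_2: rank ker ∂_2 − rank ∂_3 = (5 − 5) − 0 = 0, and there is no ∂_3, so H_2 = 0.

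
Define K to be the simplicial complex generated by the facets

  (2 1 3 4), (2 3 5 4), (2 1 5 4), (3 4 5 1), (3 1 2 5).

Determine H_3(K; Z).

H_3 ≅ Z.

K has 5 vertices, 10 edges, 10 triangles, 5 3-simplices.
rank ∂_3 = 4, rank ∂_4 = 0 ⇒ b_3 = 5 − 4 − 0 = 1. So H_3 ≅ Z.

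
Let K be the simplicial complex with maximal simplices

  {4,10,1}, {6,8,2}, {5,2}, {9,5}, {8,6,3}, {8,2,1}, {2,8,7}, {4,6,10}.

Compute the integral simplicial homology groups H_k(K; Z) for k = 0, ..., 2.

We work with the vertex ordering 1 < 2 < 3 < 4 < 5 < 6 < 7 < 8 < 9 < 10. The simplices of K, each written with vertices in increasing order, are:

  0-simplices (10): [1], [2], [3], [4], [5], [6], [7], [8], [9], [10]
  1-simplices (16): [1,2], [1,4], [1,8], [1,10], [2,5], [2,6], [2,7], [2,8], [3,6], [3,8], [4,6], [4,10], [5,9], [6,8], [6,10], [7,8]
  2-simplices (6): [1,2,8], [1,4,10], [2,6,8], [2,7,8], [3,6,8], [4,6,10]

giving chain groups C_0 ≅ Z^10, C_1 ≅ Z^16, C_2 ≅ Z^6.

Boundary ∂_1: C_1 → C_0 is given by ∂[p,q] = [q] − [p].
This gives a 10×16 integer matrix of rank 9; reducing to Smith normal form yields diagonal entries (1,1,1,1,1,1,1,1,1).

The boundary map ∂_2: C_2 → C_1 maps a triangle to the signed sum of its edges. For instance
  ∂[3,6,8] = [6,8] − [3,8] + [3,6],
  ∂[1,2,8] = [2,8] − [1,8] + [1,2].
The 16×6 boundary matrix has rank 6 and Smith normal form diag(1,1,1,1,1,1).

Reading off H_k = ker ∂_k / im ∂_{k+1}:

  H_0: rank C_0 − rank ∂_1 = 10 − 9 = 1, and the invariant factors of ∂_1 are all 1, so H_0 ≅ Z.
  H_1: rank ker ∂_1 − rank ∂_2 = (16 − 9) − 6 = 1, and the invariant factors of ∂_2 are all 1, so H_1 ≅ Z.
  H_2: rank ker ∂_2 − rank ∂_3 = (6 − 6) − 0 = 0, and there is no ∂_3, so H_2 ≅ 0.

H_0 ≅ Z,  H_1 ≅ Z,  H_2 = 0.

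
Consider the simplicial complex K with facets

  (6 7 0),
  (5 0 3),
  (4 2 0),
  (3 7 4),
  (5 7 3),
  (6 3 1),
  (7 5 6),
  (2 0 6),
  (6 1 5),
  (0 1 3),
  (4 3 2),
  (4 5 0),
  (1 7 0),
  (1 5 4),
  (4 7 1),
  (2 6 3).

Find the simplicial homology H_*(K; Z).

We work with the vertex ordering 0 < 1 < 2 < 3 < 4 < 5 < 6 < 7. The simplices of K, each written with vertices in increasing order, are:

  0-simplices (8): [0], [1], [2], [3], [4], [5], [6], [7]
  1-simplices (24): (24 of them)
  2-simplices (16): [0,1,3], [0,1,7], [0,2,4], [0,2,6], [0,3,5], [0,4,5], [0,6,7], [1,3,6], [1,4,5], [1,4,7], [1,5,6], [2,3,4], [2,3,6], [3,4,7], [3,5,7], [5,6,7]

giving chain groups C_0 ≅ Z^8, C_1 ≅ Z^24, C_2 ≅ Z^16.

Boundary ∂_1: C_1 → C_0 maps an edge to its endpoints' difference, ∂[p,q] = q − p.
The 8×24 boundary matrix has rank 7 and Smith normal form diag(1,1,1,1,1,1,1).

The boundary map ∂_2: C_2 → C_1 maps a triangle to the signed sum of its edges. For instance
  ∂[3,5,7] = [5,7] − [3,7] + [3,5],
  ∂[3,4,7] = [4,7] − [3,7] + [3,4].
The resulting 24×16 matrix has rank 15, and its Smith normal form has invariant factors (1,1,1,1,1,1,1,1,1,1,1,1,1,1,1).

Computing H_k = (kernel of ∂_k) / (image of ∂_{k+1}):

  H_0: rank C_0 − rank ∂_1 = 8 − 7 = 1, and the invariant factors of ∂_1 are all 1, so H_0 ≅ Z.
  H_1: rank ker ∂_1 − rank ∂_2 = (24 − 7) − 15 = 2, and the invariant factors of ∂_2 are all 1, so H_1 ≅ Z^2.
  H_2: rank ker ∂_2 − rank ∂_3 = (16 − 15) − 0 = 1, and there is no ∂_3, so H_2 ≅ Z.

H_0 = Z,  H_1 = Z^2,  H_2 = Z.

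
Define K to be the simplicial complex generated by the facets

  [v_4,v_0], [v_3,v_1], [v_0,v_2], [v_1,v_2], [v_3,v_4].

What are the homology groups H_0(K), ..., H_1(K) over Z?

Order the vertices as v_0 < v_1 < v_2 < v_3 < v_4. Listing each simplex with vertices in this order, K has dimension 1 with simplices:

  0-simplices (5): [v_0], [v_1], [v_2], [v_3], [v_4]
  1-simplices (5): [v_0,v_2], [v_0,v_4], [v_1,v_2], [v_1,v_3], [v_3,v_4]

so the chain groups are C_0 ≅ Z^5, C_1 ≅ Z^5.

∂_1: C_1 → C_0 is given by ∂[p,q] = [q] − [p]. For instance
  ∂[v_0,v_4] = [v_4] − [v_0].
As a 5×5 matrix over Z this has rank 4, with invariant factors (1,1,1,1).

From H_k ≅ ker(∂_k) / im(∂_{k+1}) we obtain:

  H_0: rank C_0 − rank ∂_1 = 5 − 4 = 1, and the invariant factors of ∂_1 are all 1, so H_0 = Z.
  H_1: rank ker ∂_1 − rank ∂_2 = (5 − 4) − 0 = 1, and there is no ∂_2, so H_1 = Z.

H_0 ≅ Z,  H_1 ≅ Z.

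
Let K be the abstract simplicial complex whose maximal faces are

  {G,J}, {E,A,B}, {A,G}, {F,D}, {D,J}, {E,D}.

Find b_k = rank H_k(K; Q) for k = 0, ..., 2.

Take the total order A < B < D < E < F < G < J on the vertex set. Then K (dimension 2) consists of the simplices:

  0-simplices (7): A, B, D, E, F, G, J
  1-simplices (8): AB, AE, AG, BE, DE, DF, DJ, GJ
  2-simplices (1): ABE

so the chain groups are C_0 ≅ Z^7, C_1 ≅ Z^8, C_2 ≅ Z^1.

Boundary ∂_1: C_1 → C_0 sends each edge [p,q] (with p < q) to q − p.
The 7×8 boundary matrix has rank 6 and Smith normal form diag(1,1,1,1,1,1).

The boundary map ∂_2: C_2 → C_1 maps a triangle to the signed sum of its edges. For instance
  ∂ABE = BE − AE + AB.
As a 8×1 matrix over Z this has rank 1, with invariant factors (1).

From H_k ≅ ker(∂_k) / im(∂_{k+1}) we obtain:

  H_0: rank C_0 − rank ∂_1 = 7 − 6 = 1, and the invariant factors of ∂_1 are all 1, so H_0 = Z.
  H_1: rank ker ∂_1 − rank ∂_2 = (8 − 6) − 1 = 1, and the invariant factors of ∂_2 are all 1, so H_1 = Z.
  H_2: rank ker ∂_2 − rank ∂_3 = (1 − 1) − 0 = 0, and there is no ∂_3, so H_2 = 0.

As a check, the Euler characteristic is 7 − 8 + 1 = 0, which agrees with 1 − 1 + 0 = 0.

Hence the Betti numbers are b_0 = 1, b_1 = 1, b_2 = 0.

b_0 = 1, b_1 = 1, b_2 = 0.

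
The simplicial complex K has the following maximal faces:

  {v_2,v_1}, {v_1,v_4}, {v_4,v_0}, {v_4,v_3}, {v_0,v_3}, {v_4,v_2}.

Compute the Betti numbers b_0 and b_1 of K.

K has 5 vertices, 6 edges.
rank ∂_0 = 0, rank ∂_1 = 4 ⇒ b_0 = 5 − 0 − 4 = 1; all invariant factors of ∂_1 are 1 so no torsion. So H_0 ≅ Z.
rank ∂_1 = 4, rank ∂_2 = 0 ⇒ b_1 = 6 − 4 − 0 = 2. So H_1 ≅ Z^2.

b_0 = 1, b_1 = 2.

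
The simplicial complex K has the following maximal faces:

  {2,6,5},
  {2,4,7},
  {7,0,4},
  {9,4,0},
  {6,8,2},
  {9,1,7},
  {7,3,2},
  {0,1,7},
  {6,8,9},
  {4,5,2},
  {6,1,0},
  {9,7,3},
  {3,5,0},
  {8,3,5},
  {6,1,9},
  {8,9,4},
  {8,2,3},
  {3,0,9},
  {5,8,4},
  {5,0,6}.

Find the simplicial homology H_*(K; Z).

Fix the vertex order 0 < 1 < 2 < 3 < 4 < 5 < 6 < 7 < 8 < 9 and write every simplex with vertices in increasing order. Then dim K = 2 and the simplices of K are:

  0-simplices (10): [0], [1], [2], [3], [4], [5], [6], [7], [8], [9]
  1-simplices (30): (30 of them)
  2-simplices (20): (20 of them)

so the chain groups are C_0 ≅ Z^10, C_1 ≅ Z^30, C_2 ≅ Z^20.

∂_1: C_1 → C_0 sends each edge [p,q] (with p < q) to q − p. For instance
  ∂[0,3] = [3] − [0].
The resulting 10×30 matrix has rank 9, and its Smith normal form has invariant factors (1,1,1,1,1,1,1,1,1).

Boundary ∂_2: C_2 → C_1 maps a triangle to the signed sum of its edges. For instance
  ∂[0,1,6] = [1,6] − [0,6] + [0,1],
  ∂[0,5,6] = [5,6] − [0,6] + [0,5].
The 30×20 boundary matrix has rank 20 and Smith normal form diag(1,1,1,1,1,1,1,1,1,1,1,1,1,1,1,1,1,1,1,2).

Now H_k = ker ∂_k / im ∂_{k+1}, so:

  H_0: rank C_0 − rank ∂_1 = 10 − 9 = 1, and the invariant factors of ∂_1 are all 1, so H_0 = Z.
  H_1: rank ker ∂_1 − rank ∂_2 = (30 − 9) − 20 = 1, and ∂_2 has invariant factor 2 > 1, so H_1 = Z ⊕ Z/2.
  H_2: rank ker ∂_2 − rank ∂_3 = (20 − 20) − 0 = 0, and there is no ∂_3, so H_2 = 0.

(K is a triangulation of the Klein bottle.)

H_0 ≅ Z,  H_1 ≅ Z ⊕ Z/2,  H_2 = 0.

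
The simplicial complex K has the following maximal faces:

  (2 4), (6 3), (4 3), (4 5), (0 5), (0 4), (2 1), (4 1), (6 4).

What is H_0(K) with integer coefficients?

H_0 ≅ Z.

Fix the vertex order 0 < 1 < 2 < 3 < 4 < 5 < 6 and write every simplex with vertices in increasing order. Then dim K = 1 and the simplices of K are:

  0-simplices (7): [0], [1], [2], [3], [4], [5], [6]
  1-simplices (9): [0,4], [0,5], [1,2], [1,4], [2,4], [3,4], [3,6], [4,5], [4,6]

giving chain groups C_0 ≅ Z^7, C_1 ≅ Z^9.

Boundary ∂_1: C_1 → C_0 maps an edge to its endpoints' difference, ∂[p,q] = q − p.
This gives a 7×9 integer matrix of rank 6; reducing to Smith normal form yields diagonal entries (1,1,1,1,1,1).

From H_k ≅ ker(∂_k) / im(∂_{k+1}) we obtain:

  H_0: rank C_0 − rank ∂_1 = 7 − 6 = 1, and the invariant factors of ∂_1 are all 1, so H_0 = Z.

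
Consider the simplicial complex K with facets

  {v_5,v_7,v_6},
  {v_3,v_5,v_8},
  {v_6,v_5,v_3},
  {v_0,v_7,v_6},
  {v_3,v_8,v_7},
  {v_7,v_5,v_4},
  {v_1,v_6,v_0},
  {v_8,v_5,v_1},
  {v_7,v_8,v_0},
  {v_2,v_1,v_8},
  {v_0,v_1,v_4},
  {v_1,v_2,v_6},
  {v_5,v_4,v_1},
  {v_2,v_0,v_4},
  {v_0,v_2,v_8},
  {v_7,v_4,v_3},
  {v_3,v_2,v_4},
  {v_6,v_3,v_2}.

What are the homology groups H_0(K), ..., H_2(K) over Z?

We work with the vertex ordering v_0 < v_1 < v_2 < v_3 < v_4 < v_5 < v_6 < v_7 < v_8. The simplices of K, each written with vertices in increasing order, are:

  0-simplices (9): [v_0], [v_1], [v_2], [v_3], [v_4], [v_5], [v_6], [v_7], [v_8]
  1-simplices (27): (27 of them)
  2-simplices (18): (18 of them)

Hence C_0 ≅ Z^9, C_1 ≅ Z^27, C_2 ≅ Z^18.

∂_1: C_1 → C_0 maps an edge to its endpoints' difference, ∂[p,q] = q − p. For instance
  ∂[v_5,v_7] = [v_7] − [v_5].
As a 9×27 matrix over Z this has rank 8, with invariant factors (1,1,1,1,1,1,1,1).

Boundary ∂_2: C_2 → C_1 maps a triangle to the signed sum of its edges. For instance
  ∂[v_0,v_2,v_8] = [v_2,v_8] − [v_0,v_8] + [v_0,v_2],
  ∂[v_3,v_7,v_8] = [v_7,v_8] − [v_3,v_8] + [v_3,v_7].
As a 27×18 matrix over Z this has rank 18, with invariant factors (1,1,1,1,1,1,1,1,1,1,1,1,1,1,1,1,1,2).

Now H_k = ker ∂_k / im ∂_{k+1}, so:

  H_0: rank C_0 − rank ∂_1 = 9 − 8 = 1, and the invariant factors of ∂_1 are all 1, so H_0 ≅ Z.
  H_1: rank ker ∂_1 − rank ∂_2 = (27 − 8) − 18 = 1, and ∂_2 has invariant factor 2 > 1, so H_1 ≅ Z × Z/2.
  H_2: rank ker ∂_2 − rank ∂_3 = (18 − 18) − 0 = 0, and there is no ∂_3, so H_2 ≅ 0.

H_0 = Z,  H_1 = Z × Z/2,  H_2 = 0.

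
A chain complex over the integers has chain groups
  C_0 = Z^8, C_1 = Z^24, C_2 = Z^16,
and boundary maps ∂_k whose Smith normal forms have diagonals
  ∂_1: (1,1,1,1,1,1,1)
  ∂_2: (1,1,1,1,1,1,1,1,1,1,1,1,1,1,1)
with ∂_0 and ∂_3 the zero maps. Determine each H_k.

H_0 = Z,  H_1 = Z^2,  H_2 = Z.

H_0: b_0 = 8 − 0 − 7 = 1; torsion from ∂_1 factors > 1: none. So H_0 = Z.
H_1: b_1 = 24 − 7 − 15 = 2; torsion from ∂_2 factors > 1: none. So H_1 = Z^2.
H_2: b_2 = 16 − 15 − 0 = 1; torsion from ∂_3 factors > 1: none. So H_2 = Z.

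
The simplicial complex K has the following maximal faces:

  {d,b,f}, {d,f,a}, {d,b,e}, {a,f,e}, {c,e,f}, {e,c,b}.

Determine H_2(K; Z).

H_2 ≅ 0.

Fix the vertex order a < b < c < d < e < f and write every simplex with vertices in increasing order. Then dim K = 2 and the simplices of K are:

  0-simplices (6): a, b, c, d, e, f
  1-simplices (12): ad, ae, af, bc, bd, be, bf, ce, cf, de, df, ef
  2-simplices (6): adf, aef, bce, bde, bdf, cef

Hence C_0 ≅ Z^6, C_1 ≅ Z^12, C_2 ≅ Z^6.

Boundary ∂_1: C_1 → C_0 maps an edge to its endpoints' difference, ∂[p,q] = q − p. For instance
  ∂ae = e − a.
The 6×12 boundary matrix has rank 5 and Smith normal form diag(1,1,1,1,1).

∂_2: C_2 → C_1 sends each 2-simplex [p,q,r] to [q,r] − [p,r] + [p,q]. For instance
  ∂adf = df − af + ad,
  ∂aef = ef − af + ae.
The resulting 12×6 matrix has rank 6, and its Smith normal form has invariant factors (1,1,1,1,1,1).

Reading off H_k = ker ∂_k / im ∂_{k+1}:

  H_2: rank ker ∂_2 − rank ∂_3 = (6 − 6) − 0 = 0, and there is no ∂_3, so H_2 ≅ 0.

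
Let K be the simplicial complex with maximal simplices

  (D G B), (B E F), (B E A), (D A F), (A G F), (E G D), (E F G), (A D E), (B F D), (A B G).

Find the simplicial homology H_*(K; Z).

K has 6 vertices, 15 edges, 10 triangles.
rank ∂_0 = 0, rank ∂_1 = 5 ⇒ b_0 = 6 − 0 − 5 = 1; all invariant factors of ∂_1 are 1 so no torsion. So H_0 ≅ Z.
rank ∂_1 = 5, rank ∂_2 = 10 ⇒ b_1 = 15 − 5 − 10 = 0; ∂_2 has invariant factor(s) [2] giving torsion. So H_1 ≅ Z/2.
rank ∂_2 = 10, rank ∂_3 = 0 ⇒ b_2 = 10 − 10 − 0 = 0. So H_2 ≅ 0.

H_0 = Z,  H_1 = Z/2,  H_2 = 0.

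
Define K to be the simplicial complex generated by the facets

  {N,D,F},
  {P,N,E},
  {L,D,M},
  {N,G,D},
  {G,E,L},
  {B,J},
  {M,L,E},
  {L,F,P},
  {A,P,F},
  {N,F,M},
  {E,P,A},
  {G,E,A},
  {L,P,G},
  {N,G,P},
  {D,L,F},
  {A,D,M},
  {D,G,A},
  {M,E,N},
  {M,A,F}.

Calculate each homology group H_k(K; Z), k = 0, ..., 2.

Order the vertices as A < B < D < E < F < G < J < L < M < N < P. Listing each simplex with vertices in this order, K has dimension 2 with simplices:

  0-simplices (11): A, B, D, E, F, G, J, L, M, N, P
  1-simplices (28): AD, AE, AF, AG, AM, AP, BJ, DF, DG, DL, DM, DN, EG, EL, EM, EN, EP, FL, FM, FN, FP, GL, GN, GP, LM, LP, MN, NP
  2-simplices (18): ADG, ADM, AEG, AEP, AFM, AFP, DFL, DFN, DGN, DLM, EGL, ELM, EMN, ENP, FLP, FMN, GLP, GNP

giving chain groups C_0 ≅ Z^11, C_1 ≅ Z^28, C_2 ≅ Z^18.

The boundary map ∂_1: C_1 → C_0 sends each edge [p,q] (with p < q) to q − p.
This gives a 11×28 integer matrix of rank 9; reducing to Smith normal form yields diagonal entries (1,1,1,1,1,1,1,1,1).

∂_2: C_2 → C_1 maps a triangle to the signed sum of its edges. For instance
  ∂AFM = FM − AM + AF,
  ∂AEG = EG − AG + AE.
This gives a 28×18 integer matrix of rank 18; reducing to Smith normal form yields diagonal entries (1,1,1,1,1,1,1,1,1,1,1,1,1,1,1,1,1,2).

Computing H_k = (kernel of ∂_k) / (image of ∂_{k+1}):

  H_0: rank C_0 − rank ∂_1 = 11 − 9 = 2, and the invariant factors of ∂_1 are all 1, so H_0 ≅ Z^2.
  H_1: rank ker ∂_1 − rank ∂_2 = (28 − 9) − 18 = 1, and ∂_2 has invariant factor 2 > 1, so H_1 ≅ Z × Z/2.
  H_2: rank ker ∂_2 − rank ∂_3 = (18 − 18) − 0 = 0, and there is no ∂_3, so H_2 ≅ 0.

As a check, the Euler characteristic is 11 − 28 + 18 = 1, which agrees with 2 − 1 + 0 = 1.
(K is a triangulation of the disjoint union of the Klein bottle and the 1-simplex.)

H_0 = Z^2,  H_1 = Z × Z/2,  H_2 = 0.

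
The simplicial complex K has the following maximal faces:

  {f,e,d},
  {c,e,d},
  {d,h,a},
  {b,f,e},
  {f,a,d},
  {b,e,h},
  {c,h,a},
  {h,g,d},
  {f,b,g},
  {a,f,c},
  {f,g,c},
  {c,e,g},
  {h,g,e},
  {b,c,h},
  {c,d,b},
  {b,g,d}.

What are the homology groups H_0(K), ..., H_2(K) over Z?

H_0 ≅ Z,  H_1 ≅ Z^2,  H_2 ≅ Z.

We work with the vertex ordering a < b < c < d < e < f < g < h. The simplices of K, each written with vertices in increasing order, are:

  0-simplices (8): a, b, c, d, e, f, g, h
  1-simplices (24): ac, ad, af, ah, bc, bd, be, bf, bg, bh, cd, ce, cf, cg, ch, de, df, dg, dh, ef, eg, eh, fg, gh
  2-simplices (16): acf, ach, adf, adh, bcd, bch, bdg, bef, beh, bfg, cde, ceg, cfg, def, dgh, egh

Hence C_0 ≅ Z^8, C_1 ≅ Z^24, C_2 ≅ Z^16.

The boundary map ∂_1: C_1 → C_0 maps an edge to its endpoints' difference, ∂[p,q] = q − p.
This gives a 8×24 integer matrix of rank 7; reducing to Smith normal form yields diagonal entries (1,1,1,1,1,1,1).

∂_2: C_2 → C_1 maps a triangle to the signed sum of its edges. For instance
  ∂def = ef − df + de,
  ∂dgh = gh − dh + dg.
As a 24×16 matrix over Z this has rank 15, with invariant factors (1,1,1,1,1,1,1,1,1,1,1,1,1,1,1).

Computing H_k = (kernel of ∂_k) / (image of ∂_{k+1}):

  H_0: rank C_0 − rank ∂_1 = 8 − 7 = 1, and the invariant factors of ∂_1 are all 1, so H_0 = Z.
  H_1: rank ker ∂_1 − rank ∂_2 = (24 − 7) − 15 = 2, and the invariant factors of ∂_2 are all 1, so H_1 = Z^2.
  H_2: rank ker ∂_2 − rank ∂_3 = (16 − 15) − 0 = 1, and there is no ∂_3, so H_2 = Z.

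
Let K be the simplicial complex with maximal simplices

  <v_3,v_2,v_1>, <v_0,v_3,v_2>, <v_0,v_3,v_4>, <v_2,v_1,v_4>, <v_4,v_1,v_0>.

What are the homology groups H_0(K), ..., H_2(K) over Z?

H_0 ≅ Z,  H_1 ≅ Z,  H_2 = 0.

Order the vertices as v_0 < v_1 < v_2 < v_3 < v_4. Listing each simplex with vertices in this order, K has dimension 2 with simplices:

  0-simplices (5): [v_0], [v_1], [v_2], [v_3], [v_4]
  1-simplices (10): [v_0,v_1], [v_0,v_2], [v_0,v_3], [v_0,v_4], [v_1,v_2], [v_1,v_3], [v_1,v_4], [v_2,v_3], [v_2,v_4], [v_3,v_4]
  2-simplices (5): [v_0,v_1,v_4], [v_0,v_2,v_3], [v_0,v_3,v_4], [v_1,v_2,v_3], [v_1,v_2,v_4]

so the chain groups are C_0 ≅ Z^5, C_1 ≅ Z^10, C_2 ≅ Z^5.

Boundary ∂_1: C_1 → C_0 sends each edge [p,q] (with p < q) to q − p. For instance
  ∂[v_0,v_1] = [v_1] − [v_0].
As a 5×10 matrix over Z this has rank 4, with invariant factors (1,1,1,1).

∂_2: C_2 → C_1 acts by ∂[p,q,r] = [q,r] − [p,r] + [p,q]. For instance
  ∂[v_1,v_2,v_3] = [v_2,v_3] − [v_1,v_3] + [v_1,v_2],
  ∂[v_1,v_2,v_4] = [v_2,v_4] − [v_1,v_4] + [v_1,v_2].
This gives a 10×5 integer matrix of rank 5; reducing to Smith normal form yields diagonal entries (1,1,1,1,1).

From H_k ≅ ker(∂_k) / im(∂_{k+1}) we obtain:

  H_0: rank C_0 − rank ∂_1 = 5 − 4 = 1, and the invariant factors of ∂_1 are all 1, so H_0 ≅ Z.
  H_1: rank ker ∂_1 − rank ∂_2 = (10 − 4) − 5 = 1, and the invariant factors of ∂_2 are all 1, so H_1 ≅ Z.
  H_2: rank ker ∂_2 − rank ∂_3 = (5 − 5) − 0 = 0, and there is no ∂_3, so H_2 ≅ 0.

As a check, the Euler characteristic is 5 − 10 + 5 = 0, which agrees with 1 − 1 + 0 = 0.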